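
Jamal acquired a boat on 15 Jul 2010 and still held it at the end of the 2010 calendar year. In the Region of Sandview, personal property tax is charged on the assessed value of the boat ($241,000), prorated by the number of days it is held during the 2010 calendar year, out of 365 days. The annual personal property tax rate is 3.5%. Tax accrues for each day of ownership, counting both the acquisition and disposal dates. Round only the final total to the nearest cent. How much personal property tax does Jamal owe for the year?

$3,928.63

Days held (15 Jul – 31 Dec 2010): 170 out of 365
Tax = $241,000 × 3.5% × 170/365 = $3,928.6301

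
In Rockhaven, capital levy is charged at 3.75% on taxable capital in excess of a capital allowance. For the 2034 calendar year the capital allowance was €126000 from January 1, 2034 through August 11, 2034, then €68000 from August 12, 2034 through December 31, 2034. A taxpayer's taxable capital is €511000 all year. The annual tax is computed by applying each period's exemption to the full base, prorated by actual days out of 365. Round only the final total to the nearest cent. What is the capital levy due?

January 1 – August 11, 2034: 223 days, exemption €126000 → (€511000 − €126000) × 3.75% × 223/365 = €8820.7192
August 12 – December 31, 2034: 142 days, exemption €68000 → (€511000 − €68000) × 3.75% × 142/365 = €6462.9452
Total = €15283.6644

€15283.66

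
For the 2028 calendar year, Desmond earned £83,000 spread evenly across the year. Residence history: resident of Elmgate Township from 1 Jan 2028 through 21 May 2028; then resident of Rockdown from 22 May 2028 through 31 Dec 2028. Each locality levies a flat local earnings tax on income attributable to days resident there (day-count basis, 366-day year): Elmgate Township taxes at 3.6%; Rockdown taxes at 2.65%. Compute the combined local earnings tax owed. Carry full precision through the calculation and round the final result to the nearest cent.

£2,505.42

Elmgate Township, 1 Jan – 21 May 2028: 142 days → £83,000 × 3.6% × 142/366 = £1,159.2787
Rockdown, 22 May – 31 Dec 2028: 224 days → £83,000 × 2.65% × 224/366 = £1,346.1421
Total = £2,505.4208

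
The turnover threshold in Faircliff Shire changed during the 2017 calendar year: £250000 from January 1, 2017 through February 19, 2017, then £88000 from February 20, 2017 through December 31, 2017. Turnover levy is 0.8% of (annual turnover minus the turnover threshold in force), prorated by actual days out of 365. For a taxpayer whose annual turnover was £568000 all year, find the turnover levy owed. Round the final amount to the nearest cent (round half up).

£3662.47

January 1 – February 19, 2017: 50 days, exemption £250000 → (£568000 − £250000) × 0.8% × 50/365 = £348.4932
February 20 – December 31, 2017: 315 days, exemption £88000 → (£568000 − £88000) × 0.8% × 315/365 = £3313.9726
Total = £3662.4658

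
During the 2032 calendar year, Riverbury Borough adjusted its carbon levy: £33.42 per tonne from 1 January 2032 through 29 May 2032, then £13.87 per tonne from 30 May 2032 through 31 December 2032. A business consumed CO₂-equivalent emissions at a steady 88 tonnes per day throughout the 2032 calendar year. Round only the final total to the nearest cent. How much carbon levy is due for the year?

1 January – 29 May 2032: 150 days × 88 tonnes/day = 13,200 tonnes at £33.42/tonne → £441,144.00
30 May – 31 December 2032: 216 days × 88 tonnes/day = 19,008 tonnes at £13.87/tonne → £263,640.96

£704,784.96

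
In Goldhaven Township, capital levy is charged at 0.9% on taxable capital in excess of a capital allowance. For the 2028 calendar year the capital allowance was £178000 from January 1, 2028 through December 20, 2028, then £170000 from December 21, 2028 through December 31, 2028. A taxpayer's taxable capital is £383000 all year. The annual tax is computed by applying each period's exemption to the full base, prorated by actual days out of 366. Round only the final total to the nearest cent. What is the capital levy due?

£1847.16

January 1 – December 20, 2028: 355 days, exemption £178000 → (£383000 − £178000) × 0.9% × 355/366 = £1789.5492
December 21 – December 31, 2028: 11 days, exemption £170000 → (£383000 − £170000) × 0.9% × 11/366 = £57.6148
Total = £1847.1639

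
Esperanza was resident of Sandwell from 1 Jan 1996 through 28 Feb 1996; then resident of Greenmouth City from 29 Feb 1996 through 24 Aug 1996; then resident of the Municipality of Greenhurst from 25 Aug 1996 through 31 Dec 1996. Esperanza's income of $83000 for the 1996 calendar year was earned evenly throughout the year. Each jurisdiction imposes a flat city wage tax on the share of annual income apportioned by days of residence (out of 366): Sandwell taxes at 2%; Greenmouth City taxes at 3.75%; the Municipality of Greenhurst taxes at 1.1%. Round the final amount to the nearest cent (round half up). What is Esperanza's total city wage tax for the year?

Sandwell, 1 Jan – 28 Feb 1996: 59 days → $83000 × 2% × 59/366 = $267.5956
Greenmouth City, 29 Feb – 24 Aug 1996: 178 days → $83000 × 3.75% × 178/366 = $1513.7295
The Municipality of Greenhurst, 25 Aug – 31 Dec 1996: 129 days → $83000 × 1.1% × 129/366 = $321.7951
Total = $2103.1202

$2103.12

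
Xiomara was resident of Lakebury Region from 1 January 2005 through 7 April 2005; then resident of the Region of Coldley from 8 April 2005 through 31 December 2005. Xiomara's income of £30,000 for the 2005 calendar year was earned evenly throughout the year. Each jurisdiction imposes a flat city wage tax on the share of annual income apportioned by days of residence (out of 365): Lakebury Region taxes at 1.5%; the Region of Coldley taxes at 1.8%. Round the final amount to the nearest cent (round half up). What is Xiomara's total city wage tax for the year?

£516.08

Lakebury Region, 1 January – 7 April 2005: 97 days → £30,000 × 1.5% × 97/365 = £119.5890
The Region of Coldley, 8 April – 31 December 2005: 268 days → £30,000 × 1.8% × 268/365 = £396.4932
Total = £516.0822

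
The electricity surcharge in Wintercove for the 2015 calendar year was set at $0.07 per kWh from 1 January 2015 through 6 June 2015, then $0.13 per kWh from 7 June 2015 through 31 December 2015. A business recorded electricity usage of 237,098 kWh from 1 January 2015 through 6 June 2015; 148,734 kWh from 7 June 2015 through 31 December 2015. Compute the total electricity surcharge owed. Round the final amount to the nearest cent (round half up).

1 January – 6 June 2015: 237,098 kWh at $0.07/kWh → $16596.86
7 June – 31 December 2015: 148,734 kWh at $0.13/kWh → $19335.42

$35932.28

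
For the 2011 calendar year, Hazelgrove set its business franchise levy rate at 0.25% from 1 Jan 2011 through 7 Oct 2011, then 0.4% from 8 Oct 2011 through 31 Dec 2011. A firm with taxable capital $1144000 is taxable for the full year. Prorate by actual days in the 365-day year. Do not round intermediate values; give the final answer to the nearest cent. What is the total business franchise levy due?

$3259.62

1 Jan – 7 Oct 2011: 280 days at 0.25% → $1144000 × 0.25% × 280/365 = $2193.9726
8 Oct – 31 Dec 2011: 85 days at 0.4% → $1144000 × 0.4% × 85/365 = $1065.6438
Total = $3259.6164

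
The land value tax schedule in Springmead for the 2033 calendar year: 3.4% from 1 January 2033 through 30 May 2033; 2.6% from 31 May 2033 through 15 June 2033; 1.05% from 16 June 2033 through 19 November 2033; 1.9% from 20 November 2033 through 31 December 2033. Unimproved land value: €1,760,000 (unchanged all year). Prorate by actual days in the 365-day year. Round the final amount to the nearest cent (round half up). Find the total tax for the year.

1 January – 30 May 2033: 150 days at 3.4% → €1,760,000 × 3.4% × 150/365 = €24,591.7808
31 May – 15 June 2033: 16 days at 2.6% → €1,760,000 × 2.6% × 16/365 = €2,005.9178
16 June – 19 November 2033: 157 days at 1.05% → €1,760,000 × 1.05% × 157/365 = €7,948.9315
20 November – 31 December 2033: 42 days at 1.9% → €1,760,000 × 1.9% × 42/365 = €3,847.8904
Total = €38,394.5205

€38,394.52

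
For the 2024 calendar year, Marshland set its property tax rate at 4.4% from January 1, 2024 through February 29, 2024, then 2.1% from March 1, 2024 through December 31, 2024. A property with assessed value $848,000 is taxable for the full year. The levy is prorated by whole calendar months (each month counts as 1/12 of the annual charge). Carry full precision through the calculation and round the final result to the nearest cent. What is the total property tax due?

$21,058.67

January 1 – February 29, 2024: 2 months at 4.4% → $848,000 × 4.4% × 2/12 = $6,218.6667
March 1 – December 31, 2024: 10 months at 2.1% → $848,000 × 2.1% × 10/12 = $14,840.0000
Total = $21,058.6667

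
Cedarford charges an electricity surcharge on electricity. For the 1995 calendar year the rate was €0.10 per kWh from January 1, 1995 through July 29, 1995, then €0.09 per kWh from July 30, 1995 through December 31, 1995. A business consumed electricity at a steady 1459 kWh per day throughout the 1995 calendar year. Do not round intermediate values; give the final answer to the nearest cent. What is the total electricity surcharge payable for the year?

January 1 – July 29, 1995: 210 days × 1459 kWh/day = 306,390 kWh at €0.10/kWh → €30,639.00
July 30 – December 31, 1995: 155 days × 1459 kWh/day = 226,145 kWh at €0.09/kWh → €20,353.05

€50,992.05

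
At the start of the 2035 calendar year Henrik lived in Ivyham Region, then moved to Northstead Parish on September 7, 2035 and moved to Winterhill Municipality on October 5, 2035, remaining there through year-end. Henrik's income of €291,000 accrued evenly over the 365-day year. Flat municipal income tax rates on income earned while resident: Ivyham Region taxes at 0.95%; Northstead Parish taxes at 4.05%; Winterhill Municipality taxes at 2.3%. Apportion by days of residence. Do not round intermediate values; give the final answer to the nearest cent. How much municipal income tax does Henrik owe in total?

Ivyham Region, January 1 – September 6, 2035: 249 days → €291,000 × 0.95% × 249/365 = €1,885.9192
Northstead Parish, September 7 – October 4, 2035: 28 days → €291,000 × 4.05% × 28/365 = €904.0932
Winterhill Municipality, October 5 – December 31, 2035: 88 days → €291,000 × 2.3% × 88/365 = €1,613.6548
Total = €4,403.6671

€4,403.67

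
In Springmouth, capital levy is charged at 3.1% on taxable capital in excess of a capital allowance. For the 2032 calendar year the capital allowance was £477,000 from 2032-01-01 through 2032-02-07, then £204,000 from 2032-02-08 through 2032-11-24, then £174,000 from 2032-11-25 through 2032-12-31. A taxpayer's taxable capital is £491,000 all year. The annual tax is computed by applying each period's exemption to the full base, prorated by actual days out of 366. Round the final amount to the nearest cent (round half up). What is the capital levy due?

£8,112.34

2032-01-01 to 2032-02-07: 38 days, exemption £477,000 → (£491,000 − £477,000) × 3.1% × 38/366 = £45.0601
2032-02-08 to 2032-11-24: 291 days, exemption £204,000 → (£491,000 − £204,000) × 3.1% × 291/366 = £7,073.8443
2032-11-25 to 2032-12-31: 37 days, exemption £174,000 → (£491,000 − £174,000) × 3.1% × 37/366 = £993.4399
Total = £8,112.3443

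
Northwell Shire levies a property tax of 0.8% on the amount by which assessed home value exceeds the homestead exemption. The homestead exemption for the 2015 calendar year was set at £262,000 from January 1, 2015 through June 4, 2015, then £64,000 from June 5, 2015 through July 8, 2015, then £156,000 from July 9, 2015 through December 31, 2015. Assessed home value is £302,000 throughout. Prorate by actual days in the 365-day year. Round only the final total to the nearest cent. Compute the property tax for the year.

January 1 – June 4, 2015: 155 days, exemption £262,000 → (£302,000 − £262,000) × 0.8% × 155/365 = £135.8904
June 5 – July 8, 2015: 34 days, exemption £64,000 → (£302,000 − £64,000) × 0.8% × 34/365 = £177.3589
July 9 – December 31, 2015: 176 days, exemption £156,000 → (£302,000 − £156,000) × 0.8% × 176/365 = £563.2000
Total = £876.4493

£876.45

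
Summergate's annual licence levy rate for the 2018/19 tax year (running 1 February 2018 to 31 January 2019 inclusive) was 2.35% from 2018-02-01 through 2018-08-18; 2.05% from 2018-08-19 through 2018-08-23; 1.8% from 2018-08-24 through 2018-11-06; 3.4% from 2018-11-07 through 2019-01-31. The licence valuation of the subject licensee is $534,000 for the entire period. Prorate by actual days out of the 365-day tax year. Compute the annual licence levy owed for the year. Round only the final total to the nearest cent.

2018-02-01 to 2018-08-18: 199 days at 2.35% → $534,000 × 2.35% × 199/365 = $6,841.7836
2018-08-19 to 2018-08-23: 5 days at 2.05% → $534,000 × 2.05% × 5/365 = $149.9589
2018-08-24 to 2018-11-06: 75 days at 1.8% → $534,000 × 1.8% × 75/365 = $1,975.0685
2018-11-07 to 2019-01-31: 86 days at 3.4% → $534,000 × 3.4% × 86/365 = $4,277.8521
Total = $13,244.6630

$13,244.66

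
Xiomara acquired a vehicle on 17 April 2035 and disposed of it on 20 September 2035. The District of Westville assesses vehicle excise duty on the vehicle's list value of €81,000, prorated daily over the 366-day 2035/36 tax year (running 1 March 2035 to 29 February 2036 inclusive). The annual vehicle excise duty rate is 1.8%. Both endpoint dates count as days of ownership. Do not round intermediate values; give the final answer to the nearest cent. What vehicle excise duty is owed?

€625.43

Days held (17 April – 20 September 2035): 157 out of 366
Tax = €81,000 × 1.8% × 157/366 = €625.4262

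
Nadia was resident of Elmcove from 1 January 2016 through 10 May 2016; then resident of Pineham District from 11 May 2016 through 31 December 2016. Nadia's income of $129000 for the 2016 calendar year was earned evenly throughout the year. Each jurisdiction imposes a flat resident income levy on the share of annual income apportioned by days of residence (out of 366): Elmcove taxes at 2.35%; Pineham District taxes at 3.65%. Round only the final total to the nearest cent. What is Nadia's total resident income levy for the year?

$4108.26

Elmcove, 1 January – 10 May 2016: 131 days → $129000 × 2.35% × 131/366 = $1085.0451
Pineham District, 11 May – 31 December 2016: 235 days → $129000 × 3.65% × 235/366 = $3023.2172
Total = $4108.2623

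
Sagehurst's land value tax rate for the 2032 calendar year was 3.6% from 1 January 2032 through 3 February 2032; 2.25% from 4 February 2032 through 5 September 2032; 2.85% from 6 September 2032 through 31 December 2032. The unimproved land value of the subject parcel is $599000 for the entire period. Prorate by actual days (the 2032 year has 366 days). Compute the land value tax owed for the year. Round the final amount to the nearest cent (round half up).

1 January – 3 February 2032: 34 days at 3.6% → $599000 × 3.6% × 34/366 = $2003.2131
4 February – 5 September 2032: 215 days at 2.25% → $599000 × 2.25% × 215/366 = $7917.1107
6 September – 31 December 2032: 117 days at 2.85% → $599000 × 2.85% × 117/366 = $5457.2828
Total = $15377.6066

$15377.61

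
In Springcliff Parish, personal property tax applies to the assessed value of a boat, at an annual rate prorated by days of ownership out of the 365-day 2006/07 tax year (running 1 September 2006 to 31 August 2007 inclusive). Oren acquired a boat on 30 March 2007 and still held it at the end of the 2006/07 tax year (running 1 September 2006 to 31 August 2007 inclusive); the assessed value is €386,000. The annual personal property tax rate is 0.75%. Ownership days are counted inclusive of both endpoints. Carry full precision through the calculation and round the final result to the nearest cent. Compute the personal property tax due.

Days held (30 March – 31 August 2007): 155 out of 365
Tax = €386,000 × 0.75% × 155/365 = €1,229.3836

€1,229.38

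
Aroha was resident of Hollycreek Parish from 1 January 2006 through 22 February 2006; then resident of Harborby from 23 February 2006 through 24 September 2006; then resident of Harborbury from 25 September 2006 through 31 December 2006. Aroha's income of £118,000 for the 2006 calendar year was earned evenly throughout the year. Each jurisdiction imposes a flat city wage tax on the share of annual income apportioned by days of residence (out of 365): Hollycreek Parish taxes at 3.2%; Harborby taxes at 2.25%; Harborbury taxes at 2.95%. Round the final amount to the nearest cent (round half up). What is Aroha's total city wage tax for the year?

Hollycreek Parish, 1 January – 22 February 2006: 53 days → £118,000 × 3.2% × 53/365 = £548.2959
Harborby, 23 February – 24 September 2006: 214 days → £118,000 × 2.25% × 214/365 = £1,556.6301
Harborbury, 25 September – 31 December 2006: 98 days → £118,000 × 2.95% × 98/365 = £934.6247
Total = £3,039.5507

£3,039.55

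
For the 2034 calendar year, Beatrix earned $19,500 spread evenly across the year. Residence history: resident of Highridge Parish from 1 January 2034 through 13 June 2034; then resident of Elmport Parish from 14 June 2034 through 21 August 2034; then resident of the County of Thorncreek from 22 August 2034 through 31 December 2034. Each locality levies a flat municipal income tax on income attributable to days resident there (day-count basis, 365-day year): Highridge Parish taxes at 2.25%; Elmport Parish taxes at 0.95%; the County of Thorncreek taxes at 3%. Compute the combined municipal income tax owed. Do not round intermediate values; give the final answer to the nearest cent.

$443.72

Highridge Parish, 1 January – 13 June 2034: 164 days → $19,500 × 2.25% × 164/365 = $197.1370
Elmport Parish, 14 June – 21 August 2034: 69 days → $19,500 × 0.95% × 69/365 = $35.0199
The County of Thorncreek, 22 August – 31 December 2034: 132 days → $19,500 × 3% × 132/365 = $211.5616
Total = $443.7185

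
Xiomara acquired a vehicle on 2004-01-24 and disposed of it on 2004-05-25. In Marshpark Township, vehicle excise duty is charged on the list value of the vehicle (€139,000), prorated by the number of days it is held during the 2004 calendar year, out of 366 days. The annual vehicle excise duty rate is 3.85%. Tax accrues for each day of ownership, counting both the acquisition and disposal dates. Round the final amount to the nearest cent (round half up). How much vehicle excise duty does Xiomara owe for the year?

Days held (2004-01-24 to 2004-05-25): 123 out of 366
Tax = €139,000 × 3.85% × 123/366 = €1,798.4549

€1,798.45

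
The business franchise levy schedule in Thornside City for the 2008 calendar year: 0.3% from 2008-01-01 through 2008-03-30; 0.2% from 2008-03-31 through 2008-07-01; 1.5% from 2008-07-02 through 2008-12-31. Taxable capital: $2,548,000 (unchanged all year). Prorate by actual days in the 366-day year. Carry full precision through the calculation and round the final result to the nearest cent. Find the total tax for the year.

2008-01-01 to 2008-03-30: 90 days at 0.3% → $2,548,000 × 0.3% × 90/366 = $1,879.6721
2008-03-31 to 2008-07-01: 93 days at 0.2% → $2,548,000 × 0.2% × 93/366 = $1,294.8852
2008-07-02 to 2008-12-31: 183 days at 1.5% → $2,548,000 × 1.5% × 183/366 = $19,110.0000
Total = $22,284.5574

$22,284.56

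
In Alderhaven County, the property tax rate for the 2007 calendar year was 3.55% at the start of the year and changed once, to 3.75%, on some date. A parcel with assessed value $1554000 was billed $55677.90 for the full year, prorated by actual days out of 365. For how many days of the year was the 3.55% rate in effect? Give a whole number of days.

Let d = days at the first rate; then 365 − d days at the second rate.
$1554000 × [3.55%·d + 3.75%·(365−d)] / 365 = $55677.90
Solving gives d = 305, so the new rate took effect on 2 Nov 2007.

305 days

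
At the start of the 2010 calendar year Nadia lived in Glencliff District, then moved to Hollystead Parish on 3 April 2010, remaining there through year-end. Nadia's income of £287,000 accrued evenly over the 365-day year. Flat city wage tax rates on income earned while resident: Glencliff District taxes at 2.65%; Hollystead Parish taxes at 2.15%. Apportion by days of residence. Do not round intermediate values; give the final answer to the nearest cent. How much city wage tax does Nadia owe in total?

Glencliff District, 1 January – 2 April 2010: 92 days → £287,000 × 2.65% × 92/365 = £1,917.0027
Hollystead Parish, 3 April – 31 December 2010: 273 days → £287,000 × 2.15% × 273/365 = £4,615.1959
Total = £6,532.1986

£6,532.20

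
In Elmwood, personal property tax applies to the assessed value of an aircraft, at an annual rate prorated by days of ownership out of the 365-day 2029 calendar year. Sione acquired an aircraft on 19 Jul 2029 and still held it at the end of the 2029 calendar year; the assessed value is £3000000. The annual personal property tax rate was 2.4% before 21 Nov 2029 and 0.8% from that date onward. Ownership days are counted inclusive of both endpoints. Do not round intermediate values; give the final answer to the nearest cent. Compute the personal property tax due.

19 Jul – 20 Nov 2029: 125 days at 2.4% → £3000000 × 2.4% × 125/365 = £24657.5342
21 Nov – 31 Dec 2029: 41 days at 0.8% → £3000000 × 0.8% × 41/365 = £2695.8904
Total = £27353.4247

£27353.42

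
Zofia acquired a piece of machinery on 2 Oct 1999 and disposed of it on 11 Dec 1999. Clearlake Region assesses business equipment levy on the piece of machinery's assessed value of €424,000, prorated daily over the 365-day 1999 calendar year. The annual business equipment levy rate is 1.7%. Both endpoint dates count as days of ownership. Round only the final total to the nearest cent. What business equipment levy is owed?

Days held (2 Oct – 11 Dec 1999): 71 out of 365
Tax = €424,000 × 1.7% × 71/365 = €1,402.1041

€1,402.10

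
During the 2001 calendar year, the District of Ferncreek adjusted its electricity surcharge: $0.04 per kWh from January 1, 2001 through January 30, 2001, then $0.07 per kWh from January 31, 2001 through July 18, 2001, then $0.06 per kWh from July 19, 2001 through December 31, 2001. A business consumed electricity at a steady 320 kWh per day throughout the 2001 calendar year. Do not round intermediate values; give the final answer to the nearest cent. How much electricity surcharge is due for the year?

$7,356.80

January 1 – January 30, 2001: 30 days × 320 kWh/day = 9,600 kWh at $0.04/kWh → $384.00
January 31 – July 18, 2001: 169 days × 320 kWh/day = 54,080 kWh at $0.07/kWh → $3,785.60
July 19 – December 31, 2001: 166 days × 320 kWh/day = 53,120 kWh at $0.06/kWh → $3,187.20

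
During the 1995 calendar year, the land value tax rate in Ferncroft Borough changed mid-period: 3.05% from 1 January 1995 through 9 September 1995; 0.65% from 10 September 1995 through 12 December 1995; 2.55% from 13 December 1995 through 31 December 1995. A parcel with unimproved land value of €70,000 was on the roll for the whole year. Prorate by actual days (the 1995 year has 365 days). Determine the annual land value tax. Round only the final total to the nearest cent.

1 January – 9 September 1995: 252 days at 3.05% → €70,000 × 3.05% × 252/365 = €1,474.0274
10 September – 12 December 1995: 94 days at 0.65% → €70,000 × 0.65% × 94/365 = €117.1781
13 December – 31 December 1995: 19 days at 2.55% → €70,000 × 2.55% × 19/365 = €92.9178
Total = €1,684.1233

€1,684.12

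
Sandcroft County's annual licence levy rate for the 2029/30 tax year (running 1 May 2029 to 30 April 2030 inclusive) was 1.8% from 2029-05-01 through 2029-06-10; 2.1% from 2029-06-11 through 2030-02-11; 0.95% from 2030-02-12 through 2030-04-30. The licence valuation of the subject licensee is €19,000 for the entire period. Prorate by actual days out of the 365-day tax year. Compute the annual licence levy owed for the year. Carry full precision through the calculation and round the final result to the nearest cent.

€345.90

2029-05-01 to 2029-06-10: 41 days at 1.8% → €19,000 × 1.8% × 41/365 = €38.4164
2029-06-11 to 2030-02-11: 246 days at 2.1% → €19,000 × 2.1% × 246/365 = €268.9151
2030-02-12 to 2030-04-30: 78 days at 0.95% → €19,000 × 0.95% × 78/365 = €38.5726
Total = €345.9041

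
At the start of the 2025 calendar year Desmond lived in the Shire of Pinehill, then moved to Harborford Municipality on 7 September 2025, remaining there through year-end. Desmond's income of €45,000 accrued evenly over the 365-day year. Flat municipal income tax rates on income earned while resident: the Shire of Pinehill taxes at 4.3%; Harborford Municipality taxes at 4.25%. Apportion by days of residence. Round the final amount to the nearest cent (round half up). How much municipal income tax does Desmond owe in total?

€1,927.85

The Shire of Pinehill, 1 January – 6 September 2025: 249 days → €45,000 × 4.3% × 249/365 = €1,320.0411
Harborford Municipality, 7 September – 31 December 2025: 116 days → €45,000 × 4.25% × 116/365 = €607.8082
Total = €1,927.8493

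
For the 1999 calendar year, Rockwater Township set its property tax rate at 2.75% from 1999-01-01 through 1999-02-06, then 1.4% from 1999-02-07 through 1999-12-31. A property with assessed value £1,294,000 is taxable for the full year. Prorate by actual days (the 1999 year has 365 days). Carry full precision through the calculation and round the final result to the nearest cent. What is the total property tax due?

£19,886.83

1999-01-01 to 1999-02-06: 37 days at 2.75% → £1,294,000 × 2.75% × 37/365 = £3,607.2466
1999-02-07 to 1999-12-31: 328 days at 1.4% → £1,294,000 × 1.4% × 328/365 = £16,279.5836
Total = £19,886.8301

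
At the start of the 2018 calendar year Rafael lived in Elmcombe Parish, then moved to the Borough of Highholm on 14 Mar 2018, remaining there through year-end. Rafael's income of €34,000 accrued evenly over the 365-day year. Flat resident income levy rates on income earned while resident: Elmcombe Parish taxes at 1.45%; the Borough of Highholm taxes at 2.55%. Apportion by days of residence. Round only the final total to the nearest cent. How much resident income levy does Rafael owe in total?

Elmcombe Parish, 1 Jan – 13 Mar 2018: 72 days → €34,000 × 1.45% × 72/365 = €97.2493
The Borough of Highholm, 14 Mar – 31 Dec 2018: 293 days → €34,000 × 2.55% × 293/365 = €695.9753
Total = €793.2247

€793.22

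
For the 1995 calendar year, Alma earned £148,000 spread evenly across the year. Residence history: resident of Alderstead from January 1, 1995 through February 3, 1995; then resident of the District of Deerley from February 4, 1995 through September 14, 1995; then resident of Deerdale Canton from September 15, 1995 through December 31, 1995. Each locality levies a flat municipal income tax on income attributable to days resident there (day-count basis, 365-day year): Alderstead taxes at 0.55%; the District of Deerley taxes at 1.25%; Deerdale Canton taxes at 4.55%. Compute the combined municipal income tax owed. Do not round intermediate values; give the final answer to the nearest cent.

Alderstead, January 1 – February 3, 1995: 34 days → £148,000 × 0.55% × 34/365 = £75.8247
The District of Deerley, February 4 – September 14, 1995: 223 days → £148,000 × 1.25% × 223/365 = £1,130.2740
Deerdale Canton, September 15 – December 31, 1995: 108 days → £148,000 × 4.55% × 108/365 = £1,992.5260
Total = £3,198.6247

£3,198.62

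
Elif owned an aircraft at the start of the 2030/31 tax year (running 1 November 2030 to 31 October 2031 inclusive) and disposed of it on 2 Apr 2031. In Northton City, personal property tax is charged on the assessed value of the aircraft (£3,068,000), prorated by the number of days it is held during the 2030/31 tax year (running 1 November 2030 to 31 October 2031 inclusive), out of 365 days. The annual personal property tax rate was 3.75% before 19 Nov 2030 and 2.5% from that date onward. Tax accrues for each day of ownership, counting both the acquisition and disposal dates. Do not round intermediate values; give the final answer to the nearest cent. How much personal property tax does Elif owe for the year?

1 Nov – 18 Nov 2030: 18 days at 3.75% → £3,068,000 × 3.75% × 18/365 = £5,673.6986
19 Nov 2030 – 2 Apr 2031: 135 days at 2.5% → £3,068,000 × 2.5% × 135/365 = £28,368.4932
Total = £34,042.1918

£34,042.19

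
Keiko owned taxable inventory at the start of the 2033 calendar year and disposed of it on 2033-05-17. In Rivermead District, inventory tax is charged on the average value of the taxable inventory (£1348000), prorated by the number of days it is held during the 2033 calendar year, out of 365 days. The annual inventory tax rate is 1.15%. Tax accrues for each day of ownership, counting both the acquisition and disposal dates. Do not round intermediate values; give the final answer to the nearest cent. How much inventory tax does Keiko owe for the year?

£5818.56

Days held (2033-01-01 to 2033-05-17): 137 out of 365
Tax = £1348000 × 1.15% × 137/365 = £5818.5589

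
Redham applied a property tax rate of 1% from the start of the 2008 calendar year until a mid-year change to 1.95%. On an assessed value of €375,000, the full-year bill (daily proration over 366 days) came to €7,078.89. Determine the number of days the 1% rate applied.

Let d = days at the first rate; then 366 − d days at the second rate.
€375,000 × [1%·d + 1.95%·(366−d)] / 366 = €7,078.89
Solving gives d = 24, so the new rate took effect on 25 January 2008.

24 days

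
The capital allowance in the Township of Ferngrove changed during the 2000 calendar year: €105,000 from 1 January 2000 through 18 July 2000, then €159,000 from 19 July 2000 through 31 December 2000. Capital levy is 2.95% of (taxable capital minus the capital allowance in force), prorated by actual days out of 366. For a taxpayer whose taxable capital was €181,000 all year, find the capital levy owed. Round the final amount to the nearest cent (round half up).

1 January – 18 July 2000: 200 days, exemption €105,000 → (€181,000 − €105,000) × 2.95% × 200/366 = €1,225.1366
19 July – 31 December 2000: 166 days, exemption €159,000 → (€181,000 − €159,000) × 2.95% × 166/366 = €294.3552
Total = €1,519.4918

€1,519.49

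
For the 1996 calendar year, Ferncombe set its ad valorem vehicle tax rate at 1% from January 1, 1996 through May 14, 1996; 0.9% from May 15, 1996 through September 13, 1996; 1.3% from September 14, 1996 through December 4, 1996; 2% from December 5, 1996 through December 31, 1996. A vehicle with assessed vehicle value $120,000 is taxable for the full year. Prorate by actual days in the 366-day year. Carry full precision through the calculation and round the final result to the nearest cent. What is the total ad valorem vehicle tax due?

$1,329.18

January 1 – May 14, 1996: 135 days at 1% → $120,000 × 1% × 135/366 = $442.6230
May 15 – September 13, 1996: 122 days at 0.9% → $120,000 × 0.9% × 122/366 = $360.0000
September 14 – December 4, 1996: 82 days at 1.3% → $120,000 × 1.3% × 82/366 = $349.5082
December 5 – December 31, 1996: 27 days at 2% → $120,000 × 2% × 27/366 = $177.0492
Total = $1,329.1803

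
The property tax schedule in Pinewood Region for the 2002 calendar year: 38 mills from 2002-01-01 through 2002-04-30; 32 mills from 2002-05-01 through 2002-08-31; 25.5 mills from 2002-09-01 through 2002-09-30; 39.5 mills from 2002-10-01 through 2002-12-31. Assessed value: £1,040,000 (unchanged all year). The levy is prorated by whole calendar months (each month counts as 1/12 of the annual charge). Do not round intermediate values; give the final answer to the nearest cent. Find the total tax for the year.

2002-01-01 to 2002-04-30: 4 months at 38 mills → £1,040,000 × 3.8% × 4/12 = £13,173.3333
2002-05-01 to 2002-08-31: 4 months at 32 mills → £1,040,000 × 3.2% × 4/12 = £11,093.3333
2002-09-01 to 2002-09-30: 1 month at 25.5 mills → £1,040,000 × 2.55% × 1/12 = £2,210.0000
2002-10-01 to 2002-12-31: 3 months at 39.5 mills → £1,040,000 × 3.95% × 3/12 = £10,270.0000
Total = £36,746.6667

£36,746.67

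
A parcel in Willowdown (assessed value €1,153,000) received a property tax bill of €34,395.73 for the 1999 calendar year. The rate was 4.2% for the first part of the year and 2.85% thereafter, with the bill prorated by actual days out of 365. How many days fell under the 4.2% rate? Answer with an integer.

36 days

Let d = days at the first rate; then 365 − d days at the second rate.
€1,153,000 × [4.2%·d + 2.85%·(365−d)] / 365 = €34,395.73
Solving gives d = 36, so the new rate took effect on February 6, 1999.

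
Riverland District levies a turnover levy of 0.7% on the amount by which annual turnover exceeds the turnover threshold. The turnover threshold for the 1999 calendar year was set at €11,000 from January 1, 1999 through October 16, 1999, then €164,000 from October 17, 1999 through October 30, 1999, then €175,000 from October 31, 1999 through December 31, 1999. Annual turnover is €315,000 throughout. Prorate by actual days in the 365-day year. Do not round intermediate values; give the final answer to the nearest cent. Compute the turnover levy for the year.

€1,891.92

January 1 – October 16, 1999: 289 days, exemption €11,000 → (€315,000 − €11,000) × 0.7% × 289/365 = €1,684.9096
October 17 – October 30, 1999: 14 days, exemption €164,000 → (€315,000 − €164,000) × 0.7% × 14/365 = €40.5425
October 31 – December 31, 1999: 62 days, exemption €175,000 → (€315,000 − €175,000) × 0.7% × 62/365 = €166.4658
Total = €1,891.9178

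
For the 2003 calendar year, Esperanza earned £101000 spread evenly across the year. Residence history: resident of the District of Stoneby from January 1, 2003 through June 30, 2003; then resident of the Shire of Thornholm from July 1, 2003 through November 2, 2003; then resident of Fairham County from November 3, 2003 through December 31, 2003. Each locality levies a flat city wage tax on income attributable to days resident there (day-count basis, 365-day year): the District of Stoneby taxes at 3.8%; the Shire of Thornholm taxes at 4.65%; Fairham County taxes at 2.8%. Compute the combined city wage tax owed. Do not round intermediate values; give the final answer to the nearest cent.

£3968.75

The District of Stoneby, January 1 – June 30, 2003: 181 days → £101000 × 3.8% × 181/365 = £1903.2274
The Shire of Thornholm, July 1 – November 2, 2003: 125 days → £101000 × 4.65% × 125/365 = £1608.3904
Fairham County, November 3 – December 31, 2003: 59 days → £101000 × 2.8% × 59/365 = £457.1288
Total = £3968.7466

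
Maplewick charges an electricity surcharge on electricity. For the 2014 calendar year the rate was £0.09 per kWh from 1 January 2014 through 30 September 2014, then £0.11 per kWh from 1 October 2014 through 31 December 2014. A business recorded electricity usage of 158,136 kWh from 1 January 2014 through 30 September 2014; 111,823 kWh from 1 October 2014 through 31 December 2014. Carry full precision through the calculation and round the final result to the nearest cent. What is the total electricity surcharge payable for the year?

£26,532.77

1 January – 30 September 2014: 158,136 kWh at £0.09/kWh → £14,232.24
1 October – 31 December 2014: 111,823 kWh at £0.11/kWh → £12,300.53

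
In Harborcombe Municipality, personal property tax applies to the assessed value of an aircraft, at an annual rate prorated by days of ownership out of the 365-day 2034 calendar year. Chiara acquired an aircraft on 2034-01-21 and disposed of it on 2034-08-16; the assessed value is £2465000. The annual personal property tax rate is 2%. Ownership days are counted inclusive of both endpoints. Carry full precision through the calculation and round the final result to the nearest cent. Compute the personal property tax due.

Days held (2034-01-21 to 2034-08-16): 208 out of 365
Tax = £2465000 × 2% × 208/365 = £28094.2466

£28094.25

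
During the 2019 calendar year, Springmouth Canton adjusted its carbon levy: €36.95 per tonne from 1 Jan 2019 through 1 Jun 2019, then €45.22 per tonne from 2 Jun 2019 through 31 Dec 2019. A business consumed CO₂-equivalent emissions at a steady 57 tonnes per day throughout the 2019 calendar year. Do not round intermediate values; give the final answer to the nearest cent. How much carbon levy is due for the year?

€869,150.82

1 Jan – 1 Jun 2019: 152 days × 57 tonnes/day = 8,664 tonnes at €36.95/tonne → €320,134.80
2 Jun – 31 Dec 2019: 213 days × 57 tonnes/day = 12,141 tonnes at €45.22/tonne → €549,016.02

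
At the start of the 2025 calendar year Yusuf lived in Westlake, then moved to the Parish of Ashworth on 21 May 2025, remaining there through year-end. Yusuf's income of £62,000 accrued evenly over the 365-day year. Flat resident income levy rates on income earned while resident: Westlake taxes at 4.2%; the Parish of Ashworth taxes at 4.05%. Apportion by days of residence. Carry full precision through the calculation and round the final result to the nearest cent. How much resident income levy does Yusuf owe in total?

£2,546.67

Westlake, 1 Jan – 20 May 2025: 140 days → £62,000 × 4.2% × 140/365 = £998.7945
The Parish of Ashworth, 21 May – 31 Dec 2025: 225 days → £62,000 × 4.05% × 225/365 = £1,547.8767
Total = £2,546.6712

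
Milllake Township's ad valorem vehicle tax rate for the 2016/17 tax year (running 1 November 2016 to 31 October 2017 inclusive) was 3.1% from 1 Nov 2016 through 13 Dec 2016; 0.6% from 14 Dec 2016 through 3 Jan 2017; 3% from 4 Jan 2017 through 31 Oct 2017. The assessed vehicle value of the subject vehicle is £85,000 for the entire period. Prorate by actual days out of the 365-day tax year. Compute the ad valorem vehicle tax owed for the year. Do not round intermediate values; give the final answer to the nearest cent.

£2,442.64

1 Nov – 13 Dec 2016: 43 days at 3.1% → £85,000 × 3.1% × 43/365 = £310.4247
14 Dec 2016 – 3 Jan 2017: 21 days at 0.6% → £85,000 × 0.6% × 21/365 = £29.3425
4 Jan – 31 Oct 2017: 301 days at 3% → £85,000 × 3% × 301/365 = £2,102.8767
Total = £2,442.6438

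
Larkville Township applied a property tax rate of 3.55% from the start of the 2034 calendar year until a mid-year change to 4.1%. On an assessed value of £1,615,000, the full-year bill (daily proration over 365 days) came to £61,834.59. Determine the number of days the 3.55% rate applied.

Let d = days at the first rate; then 365 − d days at the second rate.
£1,615,000 × [3.55%·d + 4.1%·(365−d)] / 365 = £61,834.59
Solving gives d = 180, so the new rate took effect on June 30, 2034.

180 days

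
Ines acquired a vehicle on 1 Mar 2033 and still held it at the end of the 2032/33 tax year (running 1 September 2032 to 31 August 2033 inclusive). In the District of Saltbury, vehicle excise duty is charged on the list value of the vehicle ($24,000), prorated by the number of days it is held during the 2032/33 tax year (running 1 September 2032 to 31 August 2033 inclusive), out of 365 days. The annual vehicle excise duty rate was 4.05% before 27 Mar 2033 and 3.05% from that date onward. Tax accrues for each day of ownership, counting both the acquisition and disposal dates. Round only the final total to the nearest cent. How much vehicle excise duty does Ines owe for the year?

1 Mar – 26 Mar 2033: 26 days at 4.05% → $24,000 × 4.05% × 26/365 = $69.2384
27 Mar – 31 Aug 2033: 158 days at 3.05% → $24,000 × 3.05% × 158/365 = $316.8658
Total = $386.1041

$386.10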